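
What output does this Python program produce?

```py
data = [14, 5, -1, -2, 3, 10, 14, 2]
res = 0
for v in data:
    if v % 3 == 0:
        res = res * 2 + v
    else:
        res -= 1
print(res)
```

v=14: not %3==0, res = 0-1 = -1
v=5: not %3==0, res = (-1)-1 = -2
v=-1: not %3==0, res = (-2)-1 = -3
v=-2: not %3==0, res = (-3)-1 = -4
v=3: %3==0, res = (-4)*2+3 = -5
v=10: not %3==0, res = (-5)-1 = -6
v=14: not %3==0, res = (-6)-1 = -7
v=2: not %3==0, res = (-7)-1 = -8

-8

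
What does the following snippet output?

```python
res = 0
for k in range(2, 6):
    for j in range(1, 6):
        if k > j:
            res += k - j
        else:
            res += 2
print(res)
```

k=2,j=1: 2>1, res = 0+1 = 1
k=2,j=2: not 2>2, res = 1+2 = 3
k=2,j=3: not 2>3, res = 3+2 = 5
k=2,j=4: not 2>4, res = 5+2 = 7
k=2,j=5: not 2>5, res = 7+2 = 9
k=3,j=1: 3>1, res = 9+2 = 11
k=3,j=2: 3>2, res = 11+1 = 12
k=3,j=3: not 3>3, res = 12+2 = 14
k=3,j=4: not 3>4, res = 14+2 = 16
k=3,j=5: not 3>5, res = 16+2 = 18
k=4,j=1: 4>1, res = 18+3 = 21
k=4,j=2: 4>2, res = 21+2 = 23
k=4,j=3: 4>3, res = 23+1 = 24
k=4,j=4: not 4>4, res = 24+2 = 26
k=4,j=5: not 4>5, res = 26+2 = 28
k=5,j=1: 5>1, res = 28+4 = 32
k=5,j=2: 5>2, res = 32+3 = 35
k=5,j=3: 5>3, res = 35+2 = 37
k=5,j=4: 5>4, res = 37+1 = 38
k=5,j=5: not 5>5, res = 38+2 = 40

40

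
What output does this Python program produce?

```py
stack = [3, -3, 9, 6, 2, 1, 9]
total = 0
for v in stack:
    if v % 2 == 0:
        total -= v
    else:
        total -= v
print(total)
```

-27

v=3: not even, total = 0-3 = -3
v=-3: not even, total = (-3)-(-3) = 0
v=9: not even, total = 0-9 = -9
v=6: even, total = (-9)-6 = -15
v=2: even, total = (-15)-2 = -17
v=1: not even, total = (-17)-1 = -18
v=9: not even, total = (-18)-9 = -27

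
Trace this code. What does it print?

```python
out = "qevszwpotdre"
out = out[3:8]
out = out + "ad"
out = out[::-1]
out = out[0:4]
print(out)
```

slice [3:8] → 'szwpo'
+ 'ad' → 'szwpoad'
reverse → 'daopwzs'
slice [0:4] → 'daop'

daop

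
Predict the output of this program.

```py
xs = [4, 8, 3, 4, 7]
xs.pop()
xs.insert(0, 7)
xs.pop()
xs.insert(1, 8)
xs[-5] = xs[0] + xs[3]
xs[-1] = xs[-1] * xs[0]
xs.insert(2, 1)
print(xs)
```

[15, 8, 1, 4, 8, 45]

pop() removes 7 → [4, 8, 3, 4]
insert 7 at 0 → [7, 4, 8, 3, 4]
pop() removes 4 → [7, 4, 8, 3]
insert 8 at 1 → [7, 8, 4, 8, 3]
xs[-5] = xs[0]+xs[3] = 7+8 = 15 → [15, 8, 4, 8, 3]
xs[-1] = xs[-1]*xs[0] = 3*15 = 45 → [15, 8, 4, 8, 45]
insert 1 at 2 → [15, 8, 1, 4, 8, 45]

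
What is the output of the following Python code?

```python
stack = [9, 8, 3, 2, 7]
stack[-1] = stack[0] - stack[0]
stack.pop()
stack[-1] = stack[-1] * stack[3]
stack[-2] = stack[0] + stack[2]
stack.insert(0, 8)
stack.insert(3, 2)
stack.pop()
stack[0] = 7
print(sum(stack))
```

stack[-1] = stack[0]-stack[0] = 9-9 = 0 → [9, 8, 3, 2, 0]
pop() removes 0 → [9, 8, 3, 2]
stack[-1] = stack[-1]*stack[3] = 2*2 = 4 → [9, 8, 3, 4]
stack[-2] = stack[0]+stack[2] = 9+3 = 12 → [9, 8, 12, 4]
insert 8 at 0 → [8, 9, 8, 12, 4]
insert 2 at 3 → [8, 9, 8, 2, 12, 4]
pop() removes 4 → [8, 9, 8, 2, 12]
stack[0] = 7 → [7, 9, 8, 2, 12]
sum = 38

38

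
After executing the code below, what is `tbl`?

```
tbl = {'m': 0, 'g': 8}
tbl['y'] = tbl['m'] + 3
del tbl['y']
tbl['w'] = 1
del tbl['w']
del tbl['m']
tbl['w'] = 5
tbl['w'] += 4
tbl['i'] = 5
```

tbl['y'] = tbl['m']+3 = 3 → {'m': 0, 'g': 8, 'y': 3}
del 'y' → {'m': 0, 'g': 8}
tbl['w'] = 1 → {'m': 0, 'g': 8, 'w': 1}
del 'w' → {'m': 0, 'g': 8}
del 'm' → {'g': 8}
tbl['w'] = 5 → {'g': 8, 'w': 5}
tbl['w'] = 5+4 = 9 → {'g': 8, 'w': 9}
tbl['i'] = 5 → {'g': 8, 'w': 9, 'i': 5}

{'g': 8, 'w': 9, 'i': 5}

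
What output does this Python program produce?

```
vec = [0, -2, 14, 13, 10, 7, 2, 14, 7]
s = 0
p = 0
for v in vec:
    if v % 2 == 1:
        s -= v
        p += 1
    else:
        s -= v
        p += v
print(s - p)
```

v=0: not odd, s = 0-0 = 0; p=0
v=-2: not odd, s = 0-(-2) = 2; p=-2
v=14: not odd, s = 2-14 = -12; p=12
v=13: odd, s = (-12)-13 = -25; p=13
v=10: not odd, s = (-25)-10 = -35; p=23
v=7: odd, s = (-35)-7 = -42; p=24
v=2: not odd, s = (-42)-2 = -44; p=26
v=14: not odd, s = (-44)-14 = -58; p=40
v=7: odd, s = (-58)-7 = -65; p=41
s-p = (-65)-41 = -106

-106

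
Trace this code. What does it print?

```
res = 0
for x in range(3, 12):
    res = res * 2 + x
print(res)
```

x=3: res = 0*2+3 = 3
x=4: res = 3*2+4 = 10
x=5: res = 10*2+5 = 25
x=6: res = 25*2+6 = 56
x=7: res = 56*2+7 = 119
x=8: res = 119*2+8 = 246
x=9: res = 246*2+9 = 501
x=10: res = 501*2+10 = 1012
x=11: res = 1012*2+11 = 2035

2035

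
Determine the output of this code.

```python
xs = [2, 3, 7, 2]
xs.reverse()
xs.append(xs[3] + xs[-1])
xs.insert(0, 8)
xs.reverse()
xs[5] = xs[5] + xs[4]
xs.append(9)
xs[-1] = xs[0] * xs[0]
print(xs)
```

reverse → [2, 7, 3, 2]
append xs[3]+xs[-1] = 2+2 = 4 → [2, 7, 3, 2, 4]
insert 8 at 0 → [8, 2, 7, 3, 2, 4]
reverse → [4, 2, 3, 7, 2, 8]
xs[5] = xs[5]+xs[4] = 8+2 = 10 → [4, 2, 3, 7, 2, 10]
append 9 → [4, 2, 3, 7, 2, 10, 9]
xs[-1] = xs[0]*xs[0] = 4*4 = 16 → [4, 2, 3, 7, 2, 10, 16]

[4, 2, 3, 7, 2, 10, 16]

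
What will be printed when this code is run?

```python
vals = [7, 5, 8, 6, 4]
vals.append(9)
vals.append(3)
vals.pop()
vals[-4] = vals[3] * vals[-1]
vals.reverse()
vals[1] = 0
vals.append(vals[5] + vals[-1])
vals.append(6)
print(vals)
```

append 9 → [7, 5, 8, 6, 4, 9]
append 3 → [7, 5, 8, 6, 4, 9, 3]
pop() removes 3 → [7, 5, 8, 6, 4, 9]
vals[-4] = vals[3]*vals[-1] = 6*9 = 54 → [7, 5, 54, 6, 4, 9]
reverse → [9, 4, 6, 54, 5, 7]
vals[1] = 0 → [9, 0, 6, 54, 5, 7]
append vals[5]+vals[-1] = 7+7 = 14 → [9, 0, 6, 54, 5, 7, 14]
append 6 → [9, 0, 6, 54, 5, 7, 14, 6]

[9, 0, 6, 54, 5, 7, 14, 6]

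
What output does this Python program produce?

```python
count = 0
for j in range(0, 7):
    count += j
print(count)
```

21

j=0: count = 0+0 = 0
j=1: count = 0+1 = 1
j=2: count = 1+2 = 3
j=3: count = 3+3 = 6
j=4: count = 6+4 = 10
j=5: count = 10+5 = 15
j=6: count = 15+6 = 21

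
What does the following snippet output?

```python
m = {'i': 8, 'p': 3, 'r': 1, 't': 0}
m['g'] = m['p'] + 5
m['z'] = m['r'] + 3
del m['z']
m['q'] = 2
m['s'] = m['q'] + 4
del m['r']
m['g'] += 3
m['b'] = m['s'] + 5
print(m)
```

m['g'] = m['p']+5 = 8 → {'i': 8, 'p': 3, 'r': 1, 't': 0, 'g': 8}
m['z'] = m['r']+3 = 4 → {'i': 8, 'p': 3, 'r': 1, 't': 0, 'g': 8, 'z': 4}
del 'z' → {'i': 8, 'p': 3, 'r': 1, 't': 0, 'g': 8}
m['q'] = 2 → {'i': 8, 'p': 3, 'r': 1, 't': 0, 'g': 8, 'q': 2}
m['s'] = m['q']+4 = 6 → {'i': 8, 'p': 3, 'r': 1, 't': 0, 'g': 8, 'q': 2, 's': 6}
del 'r' → {'i': 8, 'p': 3, 't': 0, 'g': 8, 'q': 2, 's': 6}
m['g'] = 8+3 = 11 → {'i': 8, 'p': 3, 't': 0, 'g': 11, 'q': 2, 's': 6}
m['b'] = m['s']+5 = 11 → {'i': 8, 'p': 3, 't': 0, 'g': 11, 'q': 2, 's': 6, 'b': 11}

{'i': 8, 'p': 3, 't': 0, 'g': 11, 'q': 2, 's': 6, 'b': 11}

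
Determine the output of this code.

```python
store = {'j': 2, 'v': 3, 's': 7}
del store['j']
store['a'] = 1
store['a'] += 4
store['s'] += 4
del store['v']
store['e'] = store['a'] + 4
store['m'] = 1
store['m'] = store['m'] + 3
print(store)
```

{'s': 11, 'a': 5, 'e': 9, 'm': 4}

del 'j' → {'v': 3, 's': 7}
store['a'] = 1 → {'v': 3, 's': 7, 'a': 1}
store['a'] = 1+4 = 5 → {'v': 3, 's': 7, 'a': 5}
store['s'] = 7+4 = 11 → {'v': 3, 's': 11, 'a': 5}
del 'v' → {'s': 11, 'a': 5}
store['e'] = store['a']+4 = 9 → {'s': 11, 'a': 5, 'e': 9}
store['m'] = 1 → {'s': 11, 'a': 5, 'e': 9, 'm': 1}
store['m'] = store['m']+3 = 4 → {'s': 11, 'a': 5, 'e': 9, 'm': 4}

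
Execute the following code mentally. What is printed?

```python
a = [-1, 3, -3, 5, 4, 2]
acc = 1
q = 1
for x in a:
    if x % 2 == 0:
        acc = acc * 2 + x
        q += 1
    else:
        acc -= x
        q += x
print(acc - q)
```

x=-1: not even, acc = 1-(-1) = 2; q=0
x=3: not even, acc = 2-3 = -1; q=3
x=-3: not even, acc = (-1)-(-3) = 2; q=0
x=5: not even, acc = 2-5 = -3; q=5
x=4: even, acc = (-3)*2+4 = -2; q=6
x=2: even, acc = (-2)*2+2 = -2; q=7
acc-q = (-2)-7 = -9

-9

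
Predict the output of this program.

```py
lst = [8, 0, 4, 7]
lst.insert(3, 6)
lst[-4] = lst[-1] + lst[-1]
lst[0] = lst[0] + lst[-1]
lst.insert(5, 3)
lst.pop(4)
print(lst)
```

[15, 14, 4, 6, 3]

insert 6 at 3 → [8, 0, 4, 6, 7]
lst[-4] = lst[-1]+lst[-1] = 7+7 = 14 → [8, 14, 4, 6, 7]
lst[0] = lst[0]+lst[-1] = 8+7 = 15 → [15, 14, 4, 6, 7]
insert 3 at 5 → [15, 14, 4, 6, 7, 3]
pop(4) removes 7 → [15, 14, 4, 6, 3]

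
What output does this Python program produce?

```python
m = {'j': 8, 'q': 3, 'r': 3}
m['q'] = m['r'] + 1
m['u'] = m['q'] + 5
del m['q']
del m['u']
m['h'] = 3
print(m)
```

{'j': 8, 'r': 3, 'h': 3}

m['q'] = m['r']+1 = 4 → {'j': 8, 'q': 4, 'r': 3}
m['u'] = m['q']+5 = 9 → {'j': 8, 'q': 4, 'r': 3, 'u': 9}
del 'q' → {'j': 8, 'r': 3, 'u': 9}
del 'u' → {'j': 8, 'r': 3}
m['h'] = 3 → {'j': 8, 'r': 3, 'h': 3}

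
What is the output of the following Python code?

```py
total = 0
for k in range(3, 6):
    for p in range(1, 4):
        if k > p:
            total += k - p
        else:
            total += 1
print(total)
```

19

k=3,p=1: 3>1, total = 0+2 = 2
k=3,p=2: 3>2, total = 2+1 = 3
k=3,p=3: not 3>3, total = 3+1 = 4
k=4,p=1: 4>1, total = 4+3 = 7
k=4,p=2: 4>2, total = 7+2 = 9
k=4,p=3: 4>3, total = 9+1 = 10
k=5,p=1: 5>1, total = 10+4 = 14
k=5,p=2: 5>2, total = 14+3 = 17
k=5,p=3: 5>3, total = 17+2 = 19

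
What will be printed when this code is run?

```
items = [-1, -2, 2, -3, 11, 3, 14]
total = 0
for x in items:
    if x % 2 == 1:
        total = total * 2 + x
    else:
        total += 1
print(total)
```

x=-1: odd, total = 0*2+(-1) = -1
x=-2: not odd, total = (-1)+1 = 0
x=2: not odd, total = 0+1 = 1
x=-3: odd, total = 1*2+(-3) = -1
x=11: odd, total = (-1)*2+11 = 9
x=3: odd, total = 9*2+3 = 21
x=14: not odd, total = 21+1 = 22

22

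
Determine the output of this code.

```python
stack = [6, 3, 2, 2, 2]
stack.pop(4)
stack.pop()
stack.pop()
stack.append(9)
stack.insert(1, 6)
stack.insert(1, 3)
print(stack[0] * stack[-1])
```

pop(4) removes 2 → [6, 3, 2, 2]
pop() removes 2 → [6, 3, 2]
pop() removes 2 → [6, 3]
append 9 → [6, 3, 9]
insert 6 at 1 → [6, 6, 3, 9]
insert 3 at 1 → [6, 3, 6, 3, 9]
stack[0]*stack[-1] = 6*9 = 54

54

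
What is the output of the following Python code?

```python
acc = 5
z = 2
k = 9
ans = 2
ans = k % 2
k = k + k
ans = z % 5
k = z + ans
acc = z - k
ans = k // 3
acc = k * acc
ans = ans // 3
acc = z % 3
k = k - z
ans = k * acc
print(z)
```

2

ans = 9%2 = 1
k = 9+9 = 18
ans = 2%5 = 2
k = 2+2 = 4
acc = 2-4 = -2
ans = 4//3 = 1
acc = 4*(-2) = -8
ans = 1//3 = 0
acc = 2%3 = 2
k = 4-2 = 2
ans = 2*2 = 4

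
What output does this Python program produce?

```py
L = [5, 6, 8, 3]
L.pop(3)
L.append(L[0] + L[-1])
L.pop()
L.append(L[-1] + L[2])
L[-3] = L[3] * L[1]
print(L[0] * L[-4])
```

pop(3) removes 3 → [5, 6, 8]
append L[0]+L[-1] = 5+8 = 13 → [5, 6, 8, 13]
pop() removes 13 → [5, 6, 8]
append L[-1]+L[2] = 8+8 = 16 → [5, 6, 8, 16]
L[-3] = L[3]*L[1] = 16*6 = 96 → [5, 96, 8, 16]
L[0]*L[-4] = 5*5 = 25

25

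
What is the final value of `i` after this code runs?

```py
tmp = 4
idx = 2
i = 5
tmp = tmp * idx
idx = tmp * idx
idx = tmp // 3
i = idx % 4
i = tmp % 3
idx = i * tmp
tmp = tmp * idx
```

tmp = 4*2 = 8
idx = 8*2 = 16
idx = 8//3 = 2
i = 2%4 = 2
i = 8%3 = 2
idx = 2*8 = 16
tmp = 8*16 = 128

2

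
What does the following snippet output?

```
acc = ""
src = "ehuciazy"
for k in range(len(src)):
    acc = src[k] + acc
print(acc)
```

k=0: prepend 'e' → 'e'
k=1: prepend 'h' → 'he'
k=2: prepend 'u' → 'uhe'
k=3: prepend 'c' → 'cuhe'
k=4: prepend 'i' → 'icuhe'
k=5: prepend 'a' → 'aicuhe'
k=6: prepend 'z' → 'zaicuhe'
k=7: prepend 'y' → 'yzaicuhe'

yzaicuhe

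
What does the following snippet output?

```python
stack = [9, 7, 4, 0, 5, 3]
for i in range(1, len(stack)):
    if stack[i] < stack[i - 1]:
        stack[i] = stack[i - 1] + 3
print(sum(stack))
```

i=1: 7<9, stack[1] = 9+3 = 12 → [9, 12, 4, 0, 5, 3]
i=2: 4<12, stack[2] = 12+3 = 15 → [9, 12, 15, 0, 5, 3]
i=3: 0<15, stack[3] = 15+3 = 18 → [9, 12, 15, 18, 5, 3]
i=4: 5<18, stack[4] = 18+3 = 21 → [9, 12, 15, 18, 21, 3]
i=5: 3<21, stack[5] = 21+3 = 24 → [9, 12, 15, 18, 21, 24]
sum = 99

99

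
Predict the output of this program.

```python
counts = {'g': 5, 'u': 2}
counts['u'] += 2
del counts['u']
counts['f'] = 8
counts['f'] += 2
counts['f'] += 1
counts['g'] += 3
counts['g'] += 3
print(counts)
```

{'g': 11, 'f': 11}

counts['u'] = 2+2 = 4 → {'g': 5, 'u': 4}
del 'u' → {'g': 5}
counts['f'] = 8 → {'g': 5, 'f': 8}
counts['f'] = 8+2 = 10 → {'g': 5, 'f': 10}
counts['f'] = 10+1 = 11 → {'g': 5, 'f': 11}
counts['g'] = 5+3 = 8 → {'g': 8, 'f': 11}
counts['g'] = 8+3 = 11 → {'g': 11, 'f': 11}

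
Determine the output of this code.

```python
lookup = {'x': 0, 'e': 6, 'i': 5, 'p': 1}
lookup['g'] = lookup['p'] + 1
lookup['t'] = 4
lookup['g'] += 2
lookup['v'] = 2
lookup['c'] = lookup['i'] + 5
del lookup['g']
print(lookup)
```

lookup['g'] = lookup['p']+1 = 2 → {'x': 0, 'e': 6, 'i': 5, 'p': 1, 'g': 2}
lookup['t'] = 4 → {'x': 0, 'e': 6, 'i': 5, 'p': 1, 'g': 2, 't': 4}
lookup['g'] = 2+2 = 4 → {'x': 0, 'e': 6, 'i': 5, 'p': 1, 'g': 4, 't': 4}
lookup['v'] = 2 → {'x': 0, 'e': 6, 'i': 5, 'p': 1, 'g': 4, 't': 4, 'v': 2}
lookup['c'] = lookup['i']+5 = 10 → {'x': 0, 'e': 6, 'i': 5, 'p': 1, 'g': 4, 't': 4, 'v': 2, 'c': 10}
del 'g' → {'x': 0, 'e': 6, 'i': 5, 'p': 1, 't': 4, 'v': 2, 'c': 10}

{'x': 0, 'e': 6, 'i': 5, 'p': 1, 't': 4, 'v': 2, 'c': 10}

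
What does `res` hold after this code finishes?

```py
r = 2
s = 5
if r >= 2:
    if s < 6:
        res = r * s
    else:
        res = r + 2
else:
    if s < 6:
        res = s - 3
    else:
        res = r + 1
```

10

r=2, s=5
r >= 2 is True; s < 6 is True
→ res = r * s = 10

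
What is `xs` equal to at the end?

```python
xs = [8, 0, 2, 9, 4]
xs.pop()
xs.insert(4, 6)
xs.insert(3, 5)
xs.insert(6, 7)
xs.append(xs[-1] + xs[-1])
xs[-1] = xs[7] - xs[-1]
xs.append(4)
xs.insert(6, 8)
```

[8, 0, 2, 5, 9, 6, 8, 7, 0, 4]

pop() removes 4 → [8, 0, 2, 9]
insert 6 at 4 → [8, 0, 2, 9, 6]
insert 5 at 3 → [8, 0, 2, 5, 9, 6]
insert 7 at 6 → [8, 0, 2, 5, 9, 6, 7]
append xs[-1]+xs[-1] = 7+7 = 14 → [8, 0, 2, 5, 9, 6, 7, 14]
xs[-1] = xs[7]-xs[-1] = 14-14 = 0 → [8, 0, 2, 5, 9, 6, 7, 0]
append 4 → [8, 0, 2, 5, 9, 6, 7, 0, 4]
insert 8 at 6 → [8, 0, 2, 5, 9, 6, 8, 7, 0, 4]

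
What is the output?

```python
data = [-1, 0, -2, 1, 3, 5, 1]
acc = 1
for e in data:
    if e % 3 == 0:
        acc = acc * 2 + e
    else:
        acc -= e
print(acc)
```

7

e=-1: not %3==0, acc = 1-(-1) = 2
e=0: %3==0, acc = 2*2+0 = 4
e=-2: not %3==0, acc = 4-(-2) = 6
e=1: not %3==0, acc = 6-1 = 5
e=3: %3==0, acc = 5*2+3 = 13
e=5: not %3==0, acc = 13-5 = 8
e=1: not %3==0, acc = 8-1 = 7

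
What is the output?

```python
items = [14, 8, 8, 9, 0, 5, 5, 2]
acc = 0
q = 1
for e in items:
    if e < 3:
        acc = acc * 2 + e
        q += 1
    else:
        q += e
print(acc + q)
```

54

e=14: not <3; q=15
e=8: not <3; q=23
e=8: not <3; q=31
e=9: not <3; q=40
e=0: <3, acc = 0*2+0 = 0; q=41
e=5: not <3; q=46
e=5: not <3; q=51
e=2: <3, acc = 0*2+2 = 2; q=52
acc+q = 2+52 = 54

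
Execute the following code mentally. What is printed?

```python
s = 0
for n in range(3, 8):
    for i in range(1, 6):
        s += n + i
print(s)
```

n=3,i=1: s = 0+4 = 4
n=3,i=2: s = 4+5 = 9
n=3,i=3: s = 9+6 = 15
n=3,i=4: s = 15+7 = 22
n=3,i=5: s = 22+8 = 30
n=4,i=1: s = 30+5 = 35
n=4,i=2: s = 35+6 = 41
n=4,i=3: s = 41+7 = 48
n=4,i=4: s = 48+8 = 56
n=4,i=5: s = 56+9 = 65
n=5,i=1: s = 65+6 = 71
n=5,i=2: s = 71+7 = 78
n=5,i=3: s = 78+8 = 86
n=5,i=4: s = 86+9 = 95
n=5,i=5: s = 95+10 = 105
n=6,i=1: s = 105+7 = 112
n=6,i=2: s = 112+8 = 120
n=6,i=3: s = 120+9 = 129
n=6,i=4: s = 129+10 = 139
n=6,i=5: s = 139+11 = 150
n=7,i=1: s = 150+8 = 158
n=7,i=2: s = 158+9 = 167
n=7,i=3: s = 167+10 = 177
n=7,i=4: s = 177+11 = 188
n=7,i=5: s = 188+12 = 200

200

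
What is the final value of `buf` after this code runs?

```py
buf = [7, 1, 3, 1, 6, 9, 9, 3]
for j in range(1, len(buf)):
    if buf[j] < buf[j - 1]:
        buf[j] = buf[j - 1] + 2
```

[7, 9, 11, 13, 15, 17, 19, 21]

j=1: 1<7, buf[1] = 7+2 = 9 → [7, 9, 3, 1, 6, 9, 9, 3]
j=2: 3<9, buf[2] = 9+2 = 11 → [7, 9, 11, 1, 6, 9, 9, 3]
j=3: 1<11, buf[3] = 11+2 = 13 → [7, 9, 11, 13, 6, 9, 9, 3]
j=4: 6<13, buf[4] = 13+2 = 15 → [7, 9, 11, 13, 15, 9, 9, 3]
j=5: 9<15, buf[5] = 15+2 = 17 → [7, 9, 11, 13, 15, 17, 9, 3]
j=6: 9<17, buf[6] = 17+2 = 19 → [7, 9, 11, 13, 15, 17, 19, 3]
j=7: 3<19, buf[7] = 19+2 = 21 → [7, 9, 11, 13, 15, 17, 19, 21]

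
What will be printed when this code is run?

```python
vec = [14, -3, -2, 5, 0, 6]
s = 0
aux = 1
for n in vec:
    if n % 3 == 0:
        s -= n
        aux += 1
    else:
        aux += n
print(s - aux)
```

-24

n=14: not %3==0; aux=15
n=-3: %3==0, s = 0-(-3) = 3; aux=16
n=-2: not %3==0; aux=14
n=5: not %3==0; aux=19
n=0: %3==0, s = 3-0 = 3; aux=20
n=6: %3==0, s = 3-6 = -3; aux=21
s-aux = (-3)-21 = -24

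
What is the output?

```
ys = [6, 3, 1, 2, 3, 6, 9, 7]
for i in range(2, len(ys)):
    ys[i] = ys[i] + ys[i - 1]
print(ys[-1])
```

i=2: ys[2] = 1+3 = 4 → [6, 3, 4, 2, 3, 6, 9, 7]
i=3: ys[3] = 2+4 = 6 → [6, 3, 4, 6, 3, 6, 9, 7]
i=4: ys[4] = 3+6 = 9 → [6, 3, 4, 6, 9, 6, 9, 7]
i=5: ys[5] = 6+9 = 15 → [6, 3, 4, 6, 9, 15, 9, 7]
i=6: ys[6] = 9+15 = 24 → [6, 3, 4, 6, 9, 15, 24, 7]
i=7: ys[7] = 7+24 = 31 → [6, 3, 4, 6, 9, 15, 24, 31]

31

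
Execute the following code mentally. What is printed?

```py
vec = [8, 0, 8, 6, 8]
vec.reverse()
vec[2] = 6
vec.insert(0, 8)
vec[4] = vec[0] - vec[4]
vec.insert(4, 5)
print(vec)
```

reverse → [8, 6, 8, 0, 8]
vec[2] = 6 → [8, 6, 6, 0, 8]
insert 8 at 0 → [8, 8, 6, 6, 0, 8]
vec[4] = vec[0]-vec[4] = 8-0 = 8 → [8, 8, 6, 6, 8, 8]
insert 5 at 4 → [8, 8, 6, 6, 5, 8, 8]

[8, 8, 6, 6, 5, 8, 8]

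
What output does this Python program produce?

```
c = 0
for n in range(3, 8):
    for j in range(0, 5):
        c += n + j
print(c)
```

175

n=3,j=0: c = 0+3 = 3
n=3,j=1: c = 3+4 = 7
n=3,j=2: c = 7+5 = 12
n=3,j=3: c = 12+6 = 18
n=3,j=4: c = 18+7 = 25
n=4,j=0: c = 25+4 = 29
n=4,j=1: c = 29+5 = 34
n=4,j=2: c = 34+6 = 40
n=4,j=3: c = 40+7 = 47
n=4,j=4: c = 47+8 = 55
n=5,j=0: c = 55+5 = 60
n=5,j=1: c = 60+6 = 66
n=5,j=2: c = 66+7 = 73
n=5,j=3: c = 73+8 = 81
n=5,j=4: c = 81+9 = 90
n=6,j=0: c = 90+6 = 96
n=6,j=1: c = 96+7 = 103
n=6,j=2: c = 103+8 = 111
n=6,j=3: c = 111+9 = 120
n=6,j=4: c = 120+10 = 130
n=7,j=0: c = 130+7 = 137
n=7,j=1: c = 137+8 = 145
n=7,j=2: c = 145+9 = 154
n=7,j=3: c = 154+10 = 164
n=7,j=4: c = 164+11 = 175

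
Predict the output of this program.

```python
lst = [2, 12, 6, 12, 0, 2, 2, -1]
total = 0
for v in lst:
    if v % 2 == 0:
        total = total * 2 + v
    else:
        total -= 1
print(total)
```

v=2: even, total = 0*2+2 = 2
v=12: even, total = 2*2+12 = 16
v=6: even, total = 16*2+6 = 38
v=12: even, total = 38*2+12 = 88
v=0: even, total = 88*2+0 = 176
v=2: even, total = 176*2+2 = 354
v=2: even, total = 354*2+2 = 710
v=-1: not even, total = 710-1 = 709

709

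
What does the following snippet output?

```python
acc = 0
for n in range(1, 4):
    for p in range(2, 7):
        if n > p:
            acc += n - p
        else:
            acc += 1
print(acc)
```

n=1,p=2: not 1>2, acc = 0+1 = 1
n=1,p=3: not 1>3, acc = 1+1 = 2
n=1,p=4: not 1>4, acc = 2+1 = 3
n=1,p=5: not 1>5, acc = 3+1 = 4
n=1,p=6: not 1>6, acc = 4+1 = 5
n=2,p=2: not 2>2, acc = 5+1 = 6
n=2,p=3: not 2>3, acc = 6+1 = 7
n=2,p=4: not 2>4, acc = 7+1 = 8
n=2,p=5: not 2>5, acc = 8+1 = 9
n=2,p=6: not 2>6, acc = 9+1 = 10
n=3,p=2: 3>2, acc = 10+1 = 11
n=3,p=3: not 3>3, acc = 11+1 = 12
n=3,p=4: not 3>4, acc = 12+1 = 13
n=3,p=5: not 3>5, acc = 13+1 = 14
n=3,p=6: not 3>6, acc = 14+1 = 15

15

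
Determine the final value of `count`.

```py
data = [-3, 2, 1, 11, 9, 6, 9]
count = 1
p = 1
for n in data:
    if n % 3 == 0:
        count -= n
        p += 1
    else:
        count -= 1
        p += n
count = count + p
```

n=-3: %3==0, count = 1-(-3) = 4; p=2
n=2: not %3==0, count = 4-1 = 3; p=4
n=1: not %3==0, count = 3-1 = 2; p=5
n=11: not %3==0, count = 2-1 = 1; p=16
n=9: %3==0, count = 1-9 = -8; p=17
n=6: %3==0, count = (-8)-6 = -14; p=18
n=9: %3==0, count = (-14)-9 = -23; p=19
count+p = (-23)+19 = -4

-4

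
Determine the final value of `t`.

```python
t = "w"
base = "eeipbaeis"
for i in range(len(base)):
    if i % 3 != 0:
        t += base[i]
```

'weibais'

i=0: skip
i=1: add 'e' → 'we'
i=2: add 'i' → 'wei'
i=3: skip
i=4: add 'b' → 'weib'
i=5: add 'a' → 'weiba'
i=6: skip
i=7: add 'i' → 'weibai'
i=8: add 's' → 'weibais'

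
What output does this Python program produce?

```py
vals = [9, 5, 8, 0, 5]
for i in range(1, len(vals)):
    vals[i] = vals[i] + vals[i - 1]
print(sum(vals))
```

i=1: vals[1] = 5+9 = 14 → [9, 14, 8, 0, 5]
i=2: vals[2] = 8+14 = 22 → [9, 14, 22, 0, 5]
i=3: vals[3] = 0+22 = 22 → [9, 14, 22, 22, 5]
i=4: vals[4] = 5+22 = 27 → [9, 14, 22, 22, 27]
sum = 94

94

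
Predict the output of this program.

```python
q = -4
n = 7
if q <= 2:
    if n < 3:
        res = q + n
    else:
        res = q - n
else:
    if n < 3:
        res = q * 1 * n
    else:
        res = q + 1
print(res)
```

q=-4, n=7
q <= 2 is True; n < 3 is False
→ res = q - n = -11

-11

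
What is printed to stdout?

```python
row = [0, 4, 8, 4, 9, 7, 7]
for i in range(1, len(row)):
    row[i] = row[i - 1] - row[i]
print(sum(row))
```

i=1: row[1] = 0-4 = -4 → [0, -4, 8, 4, 9, 7, 7]
i=2: row[2] = (-4)-8 = -12 → [0, -4, -12, 4, 9, 7, 7]
i=3: row[3] = (-12)-4 = -16 → [0, -4, -12, -16, 9, 7, 7]
i=4: row[4] = (-16)-9 = -25 → [0, -4, -12, -16, -25, 7, 7]
i=5: row[5] = (-25)-7 = -32 → [0, -4, -12, -16, -25, -32, 7]
i=6: row[6] = (-32)-7 = -39 → [0, -4, -12, -16, -25, -32, -39]
sum = -128

-128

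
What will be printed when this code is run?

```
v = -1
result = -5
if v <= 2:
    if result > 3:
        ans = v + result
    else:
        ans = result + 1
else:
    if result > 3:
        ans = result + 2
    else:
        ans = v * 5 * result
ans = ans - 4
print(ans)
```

v=-1, result=-5
v <= 2 is True; result > 3 is False
→ ans = result + 1 = -4
ans = (-4)-4 = -8

-8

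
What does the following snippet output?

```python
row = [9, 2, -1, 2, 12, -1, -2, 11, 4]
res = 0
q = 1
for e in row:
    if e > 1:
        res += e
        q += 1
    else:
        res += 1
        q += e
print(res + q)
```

e=9: >1, res = 0+9 = 9; q=2
e=2: >1, res = 9+2 = 11; q=3
e=-1: not >1, res = 11+1 = 12; q=2
e=2: >1, res = 12+2 = 14; q=3
e=12: >1, res = 14+12 = 26; q=4
e=-1: not >1, res = 26+1 = 27; q=3
e=-2: not >1, res = 27+1 = 28; q=1
e=11: >1, res = 28+11 = 39; q=2
e=4: >1, res = 39+4 = 43; q=3
res+q = 43+3 = 46

46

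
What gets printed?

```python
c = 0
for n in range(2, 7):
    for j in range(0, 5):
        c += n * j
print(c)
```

200

n=2,j=0: c = 0+0 = 0
n=2,j=1: c = 0+2 = 2
n=2,j=2: c = 2+4 = 6
n=2,j=3: c = 6+6 = 12
n=2,j=4: c = 12+8 = 20
n=3,j=0: c = 20+0 = 20
n=3,j=1: c = 20+3 = 23
n=3,j=2: c = 23+6 = 29
n=3,j=3: c = 29+9 = 38
n=3,j=4: c = 38+12 = 50
n=4,j=0: c = 50+0 = 50
n=4,j=1: c = 50+4 = 54
n=4,j=2: c = 54+8 = 62
n=4,j=3: c = 62+12 = 74
n=4,j=4: c = 74+16 = 90
n=5,j=0: c = 90+0 = 90
n=5,j=1: c = 90+5 = 95
n=5,j=2: c = 95+10 = 105
n=5,j=3: c = 105+15 = 120
n=5,j=4: c = 120+20 = 140
n=6,j=0: c = 140+0 = 140
n=6,j=1: c = 140+6 = 146
n=6,j=2: c = 146+12 = 158
n=6,j=3: c = 158+18 = 176
n=6,j=4: c = 176+24 = 200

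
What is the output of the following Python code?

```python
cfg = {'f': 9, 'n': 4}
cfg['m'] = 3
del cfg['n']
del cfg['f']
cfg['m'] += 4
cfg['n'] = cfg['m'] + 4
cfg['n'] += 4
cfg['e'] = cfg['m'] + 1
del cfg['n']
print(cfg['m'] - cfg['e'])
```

cfg['m'] = 3 → {'f': 9, 'n': 4, 'm': 3}
del 'n' → {'f': 9, 'm': 3}
del 'f' → {'m': 3}
cfg['m'] = 3+4 = 7 → {'m': 7}
cfg['n'] = cfg['m']+4 = 11 → {'m': 7, 'n': 11}
cfg['n'] = 11+4 = 15 → {'m': 7, 'n': 15}
cfg['e'] = cfg['m']+1 = 8 → {'m': 7, 'n': 15, 'e': 8}
del 'n' → {'m': 7, 'e': 8}
cfg['m']-cfg['e'] = 7-8 = -1

-1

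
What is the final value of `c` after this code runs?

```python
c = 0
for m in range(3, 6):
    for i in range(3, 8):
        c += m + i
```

m=3,i=3: c = 0+6 = 6
m=3,i=4: c = 6+7 = 13
m=3,i=5: c = 13+8 = 21
m=3,i=6: c = 21+9 = 30
m=3,i=7: c = 30+10 = 40
m=4,i=3: c = 40+7 = 47
m=4,i=4: c = 47+8 = 55
m=4,i=5: c = 55+9 = 64
m=4,i=6: c = 64+10 = 74
m=4,i=7: c = 74+11 = 85
m=5,i=3: c = 85+8 = 93
m=5,i=4: c = 93+9 = 102
m=5,i=5: c = 102+10 = 112
m=5,i=6: c = 112+11 = 123
m=5,i=7: c = 123+12 = 135

135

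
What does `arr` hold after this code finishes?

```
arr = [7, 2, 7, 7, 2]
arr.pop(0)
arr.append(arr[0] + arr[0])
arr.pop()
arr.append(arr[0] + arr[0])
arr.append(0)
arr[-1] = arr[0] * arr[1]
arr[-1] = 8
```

pop(0) removes 7 → [2, 7, 7, 2]
append arr[0]+arr[0] = 2+2 = 4 → [2, 7, 7, 2, 4]
pop() removes 4 → [2, 7, 7, 2]
append arr[0]+arr[0] = 2+2 = 4 → [2, 7, 7, 2, 4]
append 0 → [2, 7, 7, 2, 4, 0]
arr[-1] = arr[0]*arr[1] = 2*7 = 14 → [2, 7, 7, 2, 4, 14]
arr[-1] = 8 → [2, 7, 7, 2, 4, 8]

[2, 7, 7, 2, 4, 8]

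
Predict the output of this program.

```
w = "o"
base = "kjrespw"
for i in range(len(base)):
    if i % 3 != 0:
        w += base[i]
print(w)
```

i=0: skip
i=1: add 'j' → 'oj'
i=2: add 'r' → 'ojr'
i=3: skip
i=4: add 's' → 'ojrs'
i=5: add 'p' → 'ojrsp'
i=6: skip

ojrsp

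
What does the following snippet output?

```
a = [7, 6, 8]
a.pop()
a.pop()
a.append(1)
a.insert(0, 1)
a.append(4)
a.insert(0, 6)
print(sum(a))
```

pop() removes 8 → [7, 6]
pop() removes 6 → [7]
append 1 → [7, 1]
insert 1 at 0 → [1, 7, 1]
append 4 → [1, 7, 1, 4]
insert 6 at 0 → [6, 1, 7, 1, 4]
sum = 19

19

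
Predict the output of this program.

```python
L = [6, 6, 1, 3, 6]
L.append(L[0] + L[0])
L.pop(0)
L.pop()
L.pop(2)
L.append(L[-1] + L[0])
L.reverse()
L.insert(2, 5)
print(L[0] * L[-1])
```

append L[0]+L[0] = 6+6 = 12 → [6, 6, 1, 3, 6, 12]
pop(0) removes 6 → [6, 1, 3, 6, 12]
pop() removes 12 → [6, 1, 3, 6]
pop(2) removes 3 → [6, 1, 6]
append L[-1]+L[0] = 6+6 = 12 → [6, 1, 6, 12]
reverse → [12, 6, 1, 6]
insert 5 at 2 → [12, 6, 5, 1, 6]
L[0]*L[-1] = 12*6 = 72

72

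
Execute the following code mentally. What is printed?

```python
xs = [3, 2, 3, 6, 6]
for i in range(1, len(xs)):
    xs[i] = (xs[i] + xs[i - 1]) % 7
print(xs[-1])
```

6

i=1: xs[1] = (2+3)%7 = 5 → [3, 5, 3, 6, 6]
i=2: xs[2] = (3+5)%7 = 1 → [3, 5, 1, 6, 6]
i=3: xs[3] = (6+1)%7 = 0 → [3, 5, 1, 0, 6]
i=4: xs[4] = (6+0)%7 = 6 → [3, 5, 1, 0, 6]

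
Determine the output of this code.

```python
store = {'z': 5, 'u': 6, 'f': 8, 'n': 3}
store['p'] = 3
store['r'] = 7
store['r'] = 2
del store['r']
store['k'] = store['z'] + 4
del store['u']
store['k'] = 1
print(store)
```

store['p'] = 3 → {'z': 5, 'u': 6, 'f': 8, 'n': 3, 'p': 3}
store['r'] = 7 → {'z': 5, 'u': 6, 'f': 8, 'n': 3, 'p': 3, 'r': 7}
store['r'] = 2 → {'z': 5, 'u': 6, 'f': 8, 'n': 3, 'p': 3, 'r': 2}
del 'r' → {'z': 5, 'u': 6, 'f': 8, 'n': 3, 'p': 3}
store['k'] = store['z']+4 = 9 → {'z': 5, 'u': 6, 'f': 8, 'n': 3, 'p': 3, 'k': 9}
del 'u' → {'z': 5, 'f': 8, 'n': 3, 'p': 3, 'k': 9}
store['k'] = 1 → {'z': 5, 'f': 8, 'n': 3, 'p': 3, 'k': 1}

{'z': 5, 'f': 8, 'n': 3, 'p': 3, 'k': 1}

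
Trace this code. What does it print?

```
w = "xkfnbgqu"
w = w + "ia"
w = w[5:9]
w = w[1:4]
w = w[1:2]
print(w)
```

+ 'ia' → 'xkfnbgquia'
slice [5:9] → 'gqui'
slice [1:4] → 'qui'
slice [1:2] → 'u'

u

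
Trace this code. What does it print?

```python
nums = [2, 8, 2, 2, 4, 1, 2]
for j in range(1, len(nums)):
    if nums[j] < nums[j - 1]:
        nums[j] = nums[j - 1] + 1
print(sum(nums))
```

65

j=1: 8>=2, unchanged → [2, 8, 2, 2, 4, 1, 2]
j=2: 2<8, nums[2] = 8+1 = 9 → [2, 8, 9, 2, 4, 1, 2]
j=3: 2<9, nums[3] = 9+1 = 10 → [2, 8, 9, 10, 4, 1, 2]
j=4: 4<10, nums[4] = 10+1 = 11 → [2, 8, 9, 10, 11, 1, 2]
j=5: 1<11, nums[5] = 11+1 = 12 → [2, 8, 9, 10, 11, 12, 2]
j=6: 2<12, nums[6] = 12+1 = 13 → [2, 8, 9, 10, 11, 12, 13]
sum = 65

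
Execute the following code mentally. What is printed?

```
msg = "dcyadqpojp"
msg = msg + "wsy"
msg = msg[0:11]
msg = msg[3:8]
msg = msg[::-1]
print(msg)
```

+ 'wsy' → 'dcyadqpojpwsy'
slice [0:11] → 'dcyadqpojpw'
slice [3:8] → 'adqpo'
reverse → 'opqda'

opqda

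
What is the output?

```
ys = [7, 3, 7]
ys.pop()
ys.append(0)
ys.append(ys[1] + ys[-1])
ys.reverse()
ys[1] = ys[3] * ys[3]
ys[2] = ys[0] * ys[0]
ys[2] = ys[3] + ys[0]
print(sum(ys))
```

69

pop() removes 7 → [7, 3]
append 0 → [7, 3, 0]
append ys[1]+ys[-1] = 3+0 = 3 → [7, 3, 0, 3]
reverse → [3, 0, 3, 7]
ys[1] = ys[3]*ys[3] = 7*7 = 49 → [3, 49, 3, 7]
ys[2] = ys[0]*ys[0] = 3*3 = 9 → [3, 49, 9, 7]
ys[2] = ys[3]+ys[0] = 7+3 = 10 → [3, 49, 10, 7]
sum = 69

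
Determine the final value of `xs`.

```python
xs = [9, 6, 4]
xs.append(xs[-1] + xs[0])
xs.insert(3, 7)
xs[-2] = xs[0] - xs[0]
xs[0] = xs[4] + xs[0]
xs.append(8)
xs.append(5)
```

[22, 6, 4, 0, 13, 8, 5]

append xs[-1]+xs[0] = 4+9 = 13 → [9, 6, 4, 13]
insert 7 at 3 → [9, 6, 4, 7, 13]
xs[-2] = xs[0]-xs[0] = 9-9 = 0 → [9, 6, 4, 0, 13]
xs[0] = xs[4]+xs[0] = 13+9 = 22 → [22, 6, 4, 0, 13]
append 8 → [22, 6, 4, 0, 13, 8]
append 5 → [22, 6, 4, 0, 13, 8, 5]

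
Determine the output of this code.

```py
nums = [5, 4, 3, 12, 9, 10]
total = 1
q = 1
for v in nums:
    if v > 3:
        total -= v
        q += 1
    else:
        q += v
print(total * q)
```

-351

v=5: >3, total = 1-5 = -4; q=2
v=4: >3, total = (-4)-4 = -8; q=3
v=3: not >3; q=6
v=12: >3, total = (-8)-12 = -20; q=7
v=9: >3, total = (-20)-9 = -29; q=8
v=10: >3, total = (-29)-10 = -39; q=9
total*q = (-39)*9 = -351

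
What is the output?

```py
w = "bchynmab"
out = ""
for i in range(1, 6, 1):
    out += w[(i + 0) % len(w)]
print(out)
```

i=1: add w[1]='c' → 'c'
i=2: add w[2]='h' → 'ch'
i=3: add w[3]='y' → 'chy'
i=4: add w[4]='n' → 'chyn'
i=5: add w[5]='m' → 'chynm'

chynm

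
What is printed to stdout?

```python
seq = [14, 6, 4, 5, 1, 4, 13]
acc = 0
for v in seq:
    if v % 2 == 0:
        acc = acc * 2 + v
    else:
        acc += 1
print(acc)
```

153

v=14: even, acc = 0*2+14 = 14
v=6: even, acc = 14*2+6 = 34
v=4: even, acc = 34*2+4 = 72
v=5: not even, acc = 72+1 = 73
v=1: not even, acc = 73+1 = 74
v=4: even, acc = 74*2+4 = 152
v=13: not even, acc = 152+1 = 153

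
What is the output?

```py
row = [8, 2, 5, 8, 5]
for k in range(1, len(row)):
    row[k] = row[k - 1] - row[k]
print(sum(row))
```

k=1: row[1] = 8-2 = 6 → [8, 6, 5, 8, 5]
k=2: row[2] = 6-5 = 1 → [8, 6, 1, 8, 5]
k=3: row[3] = 1-8 = -7 → [8, 6, 1, -7, 5]
k=4: row[4] = (-7)-5 = -12 → [8, 6, 1, -7, -12]
sum = -4

-4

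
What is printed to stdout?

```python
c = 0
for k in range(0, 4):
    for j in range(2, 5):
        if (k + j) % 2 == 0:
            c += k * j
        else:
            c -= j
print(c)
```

k=0,j=2: even sum, c = 0+0 = 0
k=0,j=3: odd sum, c = 0-3 = -3
k=0,j=4: even sum, c = (-3)+0 = -3
k=1,j=2: odd sum, c = (-3)-2 = -5
k=1,j=3: even sum, c = (-5)+3 = -2
k=1,j=4: odd sum, c = (-2)-4 = -6
k=2,j=2: even sum, c = (-6)+4 = -2
k=2,j=3: odd sum, c = (-2)-3 = -5
k=2,j=4: even sum, c = (-5)+8 = 3
k=3,j=2: odd sum, c = 3-2 = 1
k=3,j=3: even sum, c = 1+9 = 10
k=3,j=4: odd sum, c = 10-4 = 6

6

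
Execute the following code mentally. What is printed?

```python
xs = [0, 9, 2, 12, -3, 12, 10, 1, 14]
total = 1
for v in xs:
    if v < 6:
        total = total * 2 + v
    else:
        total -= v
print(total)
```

-159

v=0: <6, total = 1*2+0 = 2
v=9: not <6, total = 2-9 = -7
v=2: <6, total = (-7)*2+2 = -12
v=12: not <6, total = (-12)-12 = -24
v=-3: <6, total = (-24)*2+(-3) = -51
v=12: not <6, total = (-51)-12 = -63
v=10: not <6, total = (-63)-10 = -73
v=1: <6, total = (-73)*2+1 = -145
v=14: not <6, total = (-145)-14 = -159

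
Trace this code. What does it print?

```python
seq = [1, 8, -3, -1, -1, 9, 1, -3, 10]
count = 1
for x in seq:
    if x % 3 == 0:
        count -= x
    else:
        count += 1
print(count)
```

x=1: not %3==0, count = 1+1 = 2
x=8: not %3==0, count = 2+1 = 3
x=-3: %3==0, count = 3-(-3) = 6
x=-1: not %3==0, count = 6+1 = 7
x=-1: not %3==0, count = 7+1 = 8
x=9: %3==0, count = 8-9 = -1
x=1: not %3==0, count = (-1)+1 = 0
x=-3: %3==0, count = 0-(-3) = 3
x=10: not %3==0, count = 3+1 = 4

4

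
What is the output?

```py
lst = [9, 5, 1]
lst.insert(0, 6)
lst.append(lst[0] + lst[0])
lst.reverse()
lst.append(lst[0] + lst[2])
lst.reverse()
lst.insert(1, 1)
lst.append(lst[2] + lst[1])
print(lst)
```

insert 6 at 0 → [6, 9, 5, 1]
append lst[0]+lst[0] = 6+6 = 12 → [6, 9, 5, 1, 12]
reverse → [12, 1, 5, 9, 6]
append lst[0]+lst[2] = 12+5 = 17 → [12, 1, 5, 9, 6, 17]
reverse → [17, 6, 9, 5, 1, 12]
insert 1 at 1 → [17, 1, 6, 9, 5, 1, 12]
append lst[2]+lst[1] = 6+1 = 7 → [17, 1, 6, 9, 5, 1, 12, 7]

[17, 1, 6, 9, 5, 1, 12, 7]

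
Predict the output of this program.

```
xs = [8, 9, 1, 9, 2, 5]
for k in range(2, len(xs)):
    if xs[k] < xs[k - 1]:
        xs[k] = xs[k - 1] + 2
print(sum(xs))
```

k=2: 1<9, xs[2] = 9+2 = 11 → [8, 9, 11, 9, 2, 5]
k=3: 9<11, xs[3] = 11+2 = 13 → [8, 9, 11, 13, 2, 5]
k=4: 2<13, xs[4] = 13+2 = 15 → [8, 9, 11, 13, 15, 5]
k=5: 5<15, xs[5] = 15+2 = 17 → [8, 9, 11, 13, 15, 17]
sum = 73

73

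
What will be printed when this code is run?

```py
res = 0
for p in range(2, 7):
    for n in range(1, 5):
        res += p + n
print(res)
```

p=2,n=1: res = 0+3 = 3
p=2,n=2: res = 3+4 = 7
p=2,n=3: res = 7+5 = 12
p=2,n=4: res = 12+6 = 18
p=3,n=1: res = 18+4 = 22
p=3,n=2: res = 22+5 = 27
p=3,n=3: res = 27+6 = 33
p=3,n=4: res = 33+7 = 40
p=4,n=1: res = 40+5 = 45
p=4,n=2: res = 45+6 = 51
p=4,n=3: res = 51+7 = 58
p=4,n=4: res = 58+8 = 66
p=5,n=1: res = 66+6 = 72
p=5,n=2: res = 72+7 = 79
p=5,n=3: res = 79+8 = 87
p=5,n=4: res = 87+9 = 96
p=6,n=1: res = 96+7 = 103
p=6,n=2: res = 103+8 = 111
p=6,n=3: res = 111+9 = 120
p=6,n=4: res = 120+10 = 130

130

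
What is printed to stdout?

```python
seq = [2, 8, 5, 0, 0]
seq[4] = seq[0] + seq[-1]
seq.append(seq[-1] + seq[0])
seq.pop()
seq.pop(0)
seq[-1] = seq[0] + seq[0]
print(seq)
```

[8, 5, 0, 16]

seq[4] = seq[0]+seq[-1] = 2+0 = 2 → [2, 8, 5, 0, 2]
append seq[-1]+seq[0] = 2+2 = 4 → [2, 8, 5, 0, 2, 4]
pop() removes 4 → [2, 8, 5, 0, 2]
pop(0) removes 2 → [8, 5, 0, 2]
seq[-1] = seq[0]+seq[0] = 8+8 = 16 → [8, 5, 0, 16]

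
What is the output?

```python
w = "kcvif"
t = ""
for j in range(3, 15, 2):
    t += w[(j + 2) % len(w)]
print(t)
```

kvfcik

j=3: add w[0]='k' → 'k'
j=5: add w[2]='v' → 'kv'
j=7: add w[4]='f' → 'kvf'
j=9: add w[1]='c' → 'kvfc'
j=11: add w[3]='i' → 'kvfci'
j=13: add w[0]='k' → 'kvfcik'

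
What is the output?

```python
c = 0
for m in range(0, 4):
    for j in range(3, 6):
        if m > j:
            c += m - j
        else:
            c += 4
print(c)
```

48

m=0,j=3: not 0>3, c = 0+4 = 4
m=0,j=4: not 0>4, c = 4+4 = 8
m=0,j=5: not 0>5, c = 8+4 = 12
m=1,j=3: not 1>3, c = 12+4 = 16
m=1,j=4: not 1>4, c = 16+4 = 20
m=1,j=5: not 1>5, c = 20+4 = 24
m=2,j=3: not 2>3, c = 24+4 = 28
m=2,j=4: not 2>4, c = 28+4 = 32
m=2,j=5: not 2>5, c = 32+4 = 36
m=3,j=3: not 3>3, c = 36+4 = 40
m=3,j=4: not 3>4, c = 40+4 = 44
m=3,j=5: not 3>5, c = 44+4 = 48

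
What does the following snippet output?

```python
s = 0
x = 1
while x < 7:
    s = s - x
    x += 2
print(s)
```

x=1: s = 0-1 = -1
x=3: s = (-1)-3 = -4
x=5: s = (-4)-5 = -9

-9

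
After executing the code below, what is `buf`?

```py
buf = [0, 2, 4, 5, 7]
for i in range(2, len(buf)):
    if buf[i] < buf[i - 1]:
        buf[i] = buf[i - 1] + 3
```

[0, 2, 4, 5, 7]

i=2: 4>=2, unchanged → [0, 2, 4, 5, 7]
i=3: 5>=4, unchanged → [0, 2, 4, 5, 7]
i=4: 7>=5, unchanged → [0, 2, 4, 5, 7]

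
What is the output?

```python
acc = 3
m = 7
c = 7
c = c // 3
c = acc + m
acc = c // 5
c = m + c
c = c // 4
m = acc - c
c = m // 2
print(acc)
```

2

c = 7//3 = 2
c = 3+7 = 10
acc = 10//5 = 2
c = 7+10 = 17
c = 17//4 = 4
m = 2-4 = -2
c = (-2)//2 = -1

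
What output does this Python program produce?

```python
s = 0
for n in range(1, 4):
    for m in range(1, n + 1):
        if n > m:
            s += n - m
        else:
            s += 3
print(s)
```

13

n=1,m=1: not 1>1, s = 0+3 = 3
n=2,m=1: 2>1, s = 3+1 = 4
n=2,m=2: not 2>2, s = 4+3 = 7
n=3,m=1: 3>1, s = 7+2 = 9
n=3,m=2: 3>2, s = 9+1 = 10
n=3,m=3: not 3>3, s = 10+3 = 13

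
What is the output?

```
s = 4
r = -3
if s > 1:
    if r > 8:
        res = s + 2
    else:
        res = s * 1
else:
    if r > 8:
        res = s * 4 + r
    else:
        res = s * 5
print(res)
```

4

s=4, r=-3
s > 1 is True; r > 8 is False
→ res = s * 1 = 4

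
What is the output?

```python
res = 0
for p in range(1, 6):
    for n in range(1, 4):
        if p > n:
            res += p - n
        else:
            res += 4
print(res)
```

p=1,n=1: not 1>1, res = 0+4 = 4
p=1,n=2: not 1>2, res = 4+4 = 8
p=1,n=3: not 1>3, res = 8+4 = 12
p=2,n=1: 2>1, res = 12+1 = 13
p=2,n=2: not 2>2, res = 13+4 = 17
p=2,n=3: not 2>3, res = 17+4 = 21
p=3,n=1: 3>1, res = 21+2 = 23
p=3,n=2: 3>2, res = 23+1 = 24
p=3,n=3: not 3>3, res = 24+4 = 28
p=4,n=1: 4>1, res = 28+3 = 31
p=4,n=2: 4>2, res = 31+2 = 33
p=4,n=3: 4>3, res = 33+1 = 34
p=5,n=1: 5>1, res = 34+4 = 38
p=5,n=2: 5>2, res = 38+3 = 41
p=5,n=3: 5>3, res = 41+2 = 43

43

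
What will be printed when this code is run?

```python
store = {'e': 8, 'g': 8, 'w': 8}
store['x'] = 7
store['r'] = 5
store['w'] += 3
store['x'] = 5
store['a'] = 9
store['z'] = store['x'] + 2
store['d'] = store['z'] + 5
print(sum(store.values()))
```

store['x'] = 7 → {'e': 8, 'g': 8, 'w': 8, 'x': 7}
store['r'] = 5 → {'e': 8, 'g': 8, 'w': 8, 'x': 7, 'r': 5}
store['w'] = 8+3 = 11 → {'e': 8, 'g': 8, 'w': 11, 'x': 7, 'r': 5}
store['x'] = 5 → {'e': 8, 'g': 8, 'w': 11, 'x': 5, 'r': 5}
store['a'] = 9 → {'e': 8, 'g': 8, 'w': 11, 'x': 5, 'r': 5, 'a': 9}
store['z'] = store['x']+2 = 7 → {'e': 8, 'g': 8, 'w': 11, 'x': 5, 'r': 5, 'a': 9, 'z': 7}
store['d'] = store['z']+5 = 12 → {'e': 8, 'g': 8, 'w': 11, 'x': 5, 'r': 5, 'a': 9, 'z': 7, 'd': 12}
sum of values = 65

65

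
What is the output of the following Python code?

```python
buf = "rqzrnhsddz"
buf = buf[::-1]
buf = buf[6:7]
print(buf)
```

r

reverse → 'zddshnrzqr'
slice [6:7] → 'r'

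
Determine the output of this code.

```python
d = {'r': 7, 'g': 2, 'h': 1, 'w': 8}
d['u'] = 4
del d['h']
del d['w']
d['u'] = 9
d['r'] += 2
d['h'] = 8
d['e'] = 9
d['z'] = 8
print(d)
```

d['u'] = 4 → {'r': 7, 'g': 2, 'h': 1, 'w': 8, 'u': 4}
del 'h' → {'r': 7, 'g': 2, 'w': 8, 'u': 4}
del 'w' → {'r': 7, 'g': 2, 'u': 4}
d['u'] = 9 → {'r': 7, 'g': 2, 'u': 9}
d['r'] = 7+2 = 9 → {'r': 9, 'g': 2, 'u': 9}
d['h'] = 8 → {'r': 9, 'g': 2, 'u': 9, 'h': 8}
d['e'] = 9 → {'r': 9, 'g': 2, 'u': 9, 'h': 8, 'e': 9}
d['z'] = 8 → {'r': 9, 'g': 2, 'u': 9, 'h': 8, 'e': 9, 'z': 8}

{'r': 9, 'g': 2, 'u': 9, 'h': 8, 'e': 9, 'z': 8}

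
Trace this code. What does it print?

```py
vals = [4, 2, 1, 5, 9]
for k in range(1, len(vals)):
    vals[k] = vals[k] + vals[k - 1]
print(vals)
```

k=1: vals[1] = 2+4 = 6 → [4, 6, 1, 5, 9]
k=2: vals[2] = 1+6 = 7 → [4, 6, 7, 5, 9]
k=3: vals[3] = 5+7 = 12 → [4, 6, 7, 12, 9]
k=4: vals[4] = 9+12 = 21 → [4, 6, 7, 12, 21]

[4, 6, 7, 12, 21]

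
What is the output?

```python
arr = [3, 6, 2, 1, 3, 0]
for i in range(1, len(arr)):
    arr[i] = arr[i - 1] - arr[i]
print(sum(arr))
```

i=1: arr[1] = 3-6 = -3 → [3, -3, 2, 1, 3, 0]
i=2: arr[2] = (-3)-2 = -5 → [3, -3, -5, 1, 3, 0]
i=3: arr[3] = (-5)-1 = -6 → [3, -3, -5, -6, 3, 0]
i=4: arr[4] = (-6)-3 = -9 → [3, -3, -5, -6, -9, 0]
i=5: arr[5] = (-9)-0 = -9 → [3, -3, -5, -6, -9, -9]
sum = -29

-29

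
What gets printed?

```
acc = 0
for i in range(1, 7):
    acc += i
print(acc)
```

21

i=1: acc = 0+1 = 1
i=2: acc = 1+2 = 3
i=3: acc = 3+3 = 6
i=4: acc = 6+4 = 10
i=5: acc = 10+5 = 15
i=6: acc = 15+6 = 21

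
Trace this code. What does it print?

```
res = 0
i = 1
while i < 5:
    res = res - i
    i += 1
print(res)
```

i=1: res = 0-1 = -1
i=2: res = (-1)-2 = -3
i=3: res = (-3)-3 = -6
i=4: res = (-6)-4 = -10

-10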